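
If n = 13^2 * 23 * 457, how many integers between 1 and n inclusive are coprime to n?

1564992

φ(1776359) = 1776359 · (1 − 1/13) · (1 − 1/23) · (1 − 1/457)
       = 1776359 · 120384/136643 = 1564992.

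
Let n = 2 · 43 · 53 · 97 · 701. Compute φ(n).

φ(2) = 2 − 1 = 1.
φ(43) = 43 − 1 = 42.
φ(53) = 53 − 1 = 52.
φ(97) = 97 − 1 = 96.
φ(701) = 701 − 1 = 700.
Multiply: 1 · 42 · 52 · 96 · 700 = 146764800.

146764800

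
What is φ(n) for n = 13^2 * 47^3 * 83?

1299846288

φ(1456325221) = 1456325221 · (1 − 1/13) · (1 − 1/47) · (1 − 1/83)
       = 1456325221 · 45264/50713 = 1299846288.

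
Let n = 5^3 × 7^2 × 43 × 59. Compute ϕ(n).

10231200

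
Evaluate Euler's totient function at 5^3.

100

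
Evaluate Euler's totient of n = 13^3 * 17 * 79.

φ(2950571) = 2950571 · (1 − 1/13) · (1 − 1/17) · (1 − 1/79)
       = 2950571 · 14976/17459 = 2530944.

2530944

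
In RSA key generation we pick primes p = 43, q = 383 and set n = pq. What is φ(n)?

16044

φ(pq) = (p−1)(q−1) = 42 · 382 = 16044.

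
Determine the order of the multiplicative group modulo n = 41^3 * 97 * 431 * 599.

φ(1725946767953) = 1725946767953 · (1 − 1/41) · (1 − 1/97) · (1 − 1/431) · (1 − 1/599)
       = 1725946767953 · 987417600/1026738113 = 1659848985600.

1659848985600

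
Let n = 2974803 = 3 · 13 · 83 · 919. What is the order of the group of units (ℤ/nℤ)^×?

1806624

φ(3) = 3 − 1 = 2.
φ(13) = 13 − 1 = 12.
φ(83) = 83 − 1 = 82.
φ(919) = 919 − 1 = 918.
Since φ is multiplicative, φ(2974803) = 2 · 12 · 82 · 918 = 1806624.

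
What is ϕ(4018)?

1680

4018 = 2 × 7**2 × 41.
φ(2) = 2 − 1 = 1.
φ(7^2) = 7^2 − 7^1 = 49 − 7 = 42.
φ(41) = 41 − 1 = 40.
Since φ is multiplicative, φ(4018) = 1 · 42 · 40 = 1680.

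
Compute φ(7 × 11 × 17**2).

φ(22253) = 22253 · (1 − 1/7) · (1 − 1/11) · (1 − 1/17)
       = 22253 · 960/1309 = 16320.

16320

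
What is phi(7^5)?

14406

φ(16807) = 16807 · (1 − 1/7)
       = 16807 · 6/7 = 14406.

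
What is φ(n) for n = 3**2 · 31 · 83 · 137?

2007360

φ(3^2) = 3^1·(3−1) = 3·2 = 6.
φ(31) = 31 − 1 = 30.
φ(83) = 83 − 1 = 82.
φ(137) = 137 − 1 = 136.
Since φ is multiplicative, φ(3172509) = 6 · 30 · 82 · 136 = 2007360.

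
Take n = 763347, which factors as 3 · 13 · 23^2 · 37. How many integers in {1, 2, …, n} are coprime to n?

437184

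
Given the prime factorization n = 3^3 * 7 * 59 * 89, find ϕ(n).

φ(3^3) = 3^2·(3−1) = 9·2 = 18.
φ(7) = 7 − 1 = 6.
φ(59) = 59 − 1 = 58.
φ(89) = 89 − 1 = 88.
φ(992439) = 18 × 6 × 58 × 88 = 551232.

551232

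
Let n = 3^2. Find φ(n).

φ(3^2) = 3^1·(3−1) = 3·2 = 6.

6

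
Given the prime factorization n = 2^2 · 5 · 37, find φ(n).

288

φ(740) = 740 · (1 − 1/2) · (1 − 1/5) · (1 − 1/37)
       = 740 · 144/370 = 288.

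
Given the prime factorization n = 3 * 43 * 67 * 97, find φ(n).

φ(3) = 3 − 1 = 2.
φ(43) = 43 − 1 = 42.
φ(67) = 67 − 1 = 66.
φ(97) = 97 − 1 = 96.
Since φ is multiplicative, φ(838371) = 2 · 42 · 66 · 96 = 532224.

532224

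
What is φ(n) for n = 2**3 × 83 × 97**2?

φ(2^3) = 2^3 − 2^2 = 8 − 4 = 4.
φ(83) = 83 − 1 = 82.
φ(97^2) = 97^1·(97−1) = 97·96 = 9312.
Since φ is multiplicative, φ(6247576) = 4 · 82 · 9312 = 3054336.

3054336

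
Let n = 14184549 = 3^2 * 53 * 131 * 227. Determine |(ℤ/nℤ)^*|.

φ(14184549) = 14184549 · (1 − 1/3) · (1 − 1/53) · (1 − 1/131) · (1 − 1/227)
       = 14184549 · 3055520/4728183 = 9166560.

9166560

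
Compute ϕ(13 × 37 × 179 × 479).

φ(13) = 13 − 1 = 12.
φ(37) = 37 − 1 = 36.
φ(179) = 179 − 1 = 178.
φ(479) = 479 − 1 = 478.
φ(41241421) = 12 × 36 × 178 × 478 = 36756288.

36756288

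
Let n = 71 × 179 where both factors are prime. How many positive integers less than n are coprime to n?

12460

φ(pq) = (p−1)(q−1) = 70 · 178 = 12460.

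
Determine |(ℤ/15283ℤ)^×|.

13440

15283 = 17 · 29 · 31.
φ(15283) = 15283 · (1 − 1/17) · (1 − 1/29) · (1 − 1/31)
       = 15283 · 13440/15283 = 13440.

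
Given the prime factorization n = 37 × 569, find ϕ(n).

φ(37) = 37 − 1 = 36.
φ(569) = 569 − 1 = 568.
Multiply: 36 · 568 = 20448.

20448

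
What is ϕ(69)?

44

Prime factorization: 69 = 3 × 23.
φ(3) = 3 − 1 = 2.
φ(23) = 23 − 1 = 22.
Multiply: 2 · 22 = 44.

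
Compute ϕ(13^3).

2028

φ(2197) = 2197 · (1 − 1/13)
       = 2197 · 12/13 = 2028.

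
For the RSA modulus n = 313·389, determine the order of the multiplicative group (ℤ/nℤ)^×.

121056

φ(n) = (p − 1)(q − 1) = (313−1)(389−1) = 312·388 = 121056.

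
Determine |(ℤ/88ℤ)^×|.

First factor: 88 = 2^3 * 11.
φ(2^3) = 2^2·(2−1) = 4·1 = 4.
φ(11) = 11 − 1 = 10.
φ(88) = 4 × 10 = 40.

40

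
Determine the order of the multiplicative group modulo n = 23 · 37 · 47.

φ(39997) = 39997 · (1 − 1/23) · (1 − 1/37) · (1 − 1/47)
       = 39997 · 36432/39997 = 36432.

36432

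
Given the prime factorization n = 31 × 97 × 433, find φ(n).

φ(1302031) = 1302031 · (1 − 1/31) · (1 − 1/97) · (1 − 1/433)
       = 1302031 · 1244160/1302031 = 1244160.

1244160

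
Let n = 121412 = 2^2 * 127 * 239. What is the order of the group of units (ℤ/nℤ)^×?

59976

φ(2^2) = 2^2 − 2^1 = 4 − 2 = 2.
φ(127) = 127 − 1 = 126.
φ(239) = 239 − 1 = 238.
Since φ is multiplicative, φ(121412) = 2 · 126 · 238 = 59976.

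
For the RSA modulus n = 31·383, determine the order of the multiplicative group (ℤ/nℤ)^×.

φ(n) = (p − 1)(q − 1) = (31−1)(383−1) = 30·382 = 11460.

11460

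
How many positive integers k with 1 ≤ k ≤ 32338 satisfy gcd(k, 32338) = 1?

Prime factorization: 32338 = 2 * 19 * 23 * 37.
φ(32338) = 32338 · (1 − 1/2) · (1 − 1/19) · (1 − 1/23) · (1 − 1/37)
       = 32338 · 14256/32338 = 14256.

14256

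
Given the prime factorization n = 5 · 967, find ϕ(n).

φ(4835) = 4835 · (1 − 1/5) · (1 − 1/967)
       = 4835 · 3864/4835 = 3864.

3864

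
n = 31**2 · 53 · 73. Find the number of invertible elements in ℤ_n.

φ(31^2) = 31^2 − 31^1 = 961 − 31 = 930.
φ(53) = 53 − 1 = 52.
φ(73) = 73 − 1 = 72.
Since φ is multiplicative, φ(3718109) = 930 · 52 · 72 = 3481920.

3481920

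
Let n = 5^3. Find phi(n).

100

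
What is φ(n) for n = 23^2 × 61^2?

φ(23^2) = 23^1·(23−1) = 23·22 = 506.
φ(61^2) = 61^2 − 61^1 = 3721 − 61 = 3660.
Multiply: 506 · 3660 = 1851960.

1851960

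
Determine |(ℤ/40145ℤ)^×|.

Factor 40145: 40145 = 5 × 7 × 31 × 37.
φ(5) = 5 − 1 = 4.
φ(7) = 7 − 1 = 6.
φ(31) = 31 − 1 = 30.
φ(37) = 37 − 1 = 36.
Since φ is multiplicative, φ(40145) = 4 · 6 · 30 · 36 = 25920.

25920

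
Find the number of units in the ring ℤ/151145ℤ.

Factor 151145: 151145 = 5 · 19 · 37 · 43.
φ(151145) = 151145 · (1 − 1/5) · (1 − 1/19) · (1 − 1/37) · (1 − 1/43)
       = 151145 · 108864/151145 = 108864.

108864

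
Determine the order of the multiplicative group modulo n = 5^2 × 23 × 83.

36080

φ(5^2) = 5^1·(5−1) = 5·4 = 20.
φ(23) = 23 − 1 = 22.
φ(83) = 83 − 1 = 82.
Since φ is multiplicative, φ(47725) = 20 · 22 · 82 = 36080.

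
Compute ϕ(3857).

Factor 3857: 3857 = 7 · 19 · 29.
φ(3857) = 3857 · (1 − 1/7) · (1 − 1/19) · (1 − 1/29)
       = 3857 · 3024/3857 = 3024.

3024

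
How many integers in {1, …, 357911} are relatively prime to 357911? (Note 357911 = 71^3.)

352870

φ(357911) = 357911 · (1 − 1/71)
       = 357911 · 70/71 = 352870.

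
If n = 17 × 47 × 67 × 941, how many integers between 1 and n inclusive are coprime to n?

45661440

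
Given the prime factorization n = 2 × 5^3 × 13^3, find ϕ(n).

φ(549250) = 549250 · (1 − 1/2) · (1 − 1/5) · (1 − 1/13)
       = 549250 · 48/130 = 202800.

202800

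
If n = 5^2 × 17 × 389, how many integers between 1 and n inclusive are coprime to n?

124160

φ(5^2) = 5^1·(5−1) = 5·4 = 20.
φ(17) = 17 − 1 = 16.
φ(389) = 389 − 1 = 388.
Multiply: 20 · 16 · 388 = 124160.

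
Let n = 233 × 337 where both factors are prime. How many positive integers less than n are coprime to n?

77952

φ(233) = 233 − 1 = 232.
φ(337) = 337 − 1 = 336.
Multiply: 232 · 336 = 77952.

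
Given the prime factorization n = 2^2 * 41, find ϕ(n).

80

φ(164) = 164 · (1 − 1/2) · (1 − 1/41)
       = 164 · 40/82 = 80.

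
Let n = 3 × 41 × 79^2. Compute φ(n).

492960

φ(767643) = 767643 · (1 − 1/3) · (1 − 1/41) · (1 − 1/79)
       = 767643 · 6240/9717 = 492960.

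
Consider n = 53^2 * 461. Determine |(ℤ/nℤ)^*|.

φ(1294949) = 1294949 · (1 − 1/53) · (1 − 1/461)
       = 1294949 · 23920/24433 = 1267760.

1267760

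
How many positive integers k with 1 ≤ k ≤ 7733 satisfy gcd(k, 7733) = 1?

Prime factorization: 7733 = 11 × 19 × 37.
φ(11) = 11 − 1 = 10.
φ(19) = 19 − 1 = 18.
φ(37) = 37 − 1 = 36.
Since φ is multiplicative, φ(7733) = 10 · 18 · 36 = 6480.

6480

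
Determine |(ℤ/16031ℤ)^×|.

16031 = 17 · 23 · 41.
φ(17) = 17 − 1 = 16.
φ(23) = 23 − 1 = 22.
φ(41) = 41 − 1 = 40.
Multiply: 16 · 22 · 40 = 14080.

14080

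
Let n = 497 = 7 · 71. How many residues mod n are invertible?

φ(7) = 7 − 1 = 6.
φ(71) = 71 − 1 = 70.
φ(497) = 6 × 70 = 420.

420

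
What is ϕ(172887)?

Prime factorization: 172887 = 3 · 11 · 13^2 · 31.
φ(3) = 3 − 1 = 2.
φ(11) = 11 − 1 = 10.
φ(13^2) = 13^2 − 13^1 = 169 − 13 = 156.
φ(31) = 31 − 1 = 30.
Since φ is multiplicative, φ(172887) = 2 · 10 · 156 · 30 = 93600.

93600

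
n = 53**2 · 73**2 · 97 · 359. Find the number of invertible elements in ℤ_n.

497838901248

φ(521271093503) = 521271093503 · (1 − 1/53) · (1 − 1/73) · (1 − 1/97) · (1 − 1/359)
       = 521271093503 · 128673792/134730187 = 497838901248.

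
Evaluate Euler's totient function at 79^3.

486798

φ(493039) = 493039 · (1 − 1/79)
       = 493039 · 78/79 = 486798.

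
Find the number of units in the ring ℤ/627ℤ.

360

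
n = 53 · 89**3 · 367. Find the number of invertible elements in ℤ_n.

13266217536

φ(13712352019) = 13712352019 · (1 − 1/53) · (1 − 1/89) · (1 − 1/367)
       = 13712352019 · 1674816/1731139 = 13266217536.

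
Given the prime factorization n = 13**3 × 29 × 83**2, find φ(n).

386471904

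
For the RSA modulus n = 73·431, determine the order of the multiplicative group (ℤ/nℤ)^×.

30960

φ(31463) = 31463 · (1 − 1/73) · (1 − 1/431)
       = 31463 · 30960/31463 = 30960.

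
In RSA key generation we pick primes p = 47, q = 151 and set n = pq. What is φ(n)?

φ(pq) = (p−1)(q−1) = 46 · 150 = 6900.

6900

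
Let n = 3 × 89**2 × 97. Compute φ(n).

φ(3) = 3 − 1 = 2.
φ(89^2) = 89^1·(89−1) = 89·88 = 7832.
φ(97) = 97 − 1 = 96.
φ(2305011) = 2 × 7832 × 96 = 1503744.

1503744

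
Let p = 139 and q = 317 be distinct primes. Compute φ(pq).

43608

φ(pq) = (p−1)(q−1) = 138 · 316 = 43608.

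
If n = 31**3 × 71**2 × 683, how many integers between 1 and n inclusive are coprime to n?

φ(102570502373) = 102570502373 · (1 − 1/31) · (1 − 1/71) · (1 − 1/683)
       = 102570502373 · 1432200/1503283 = 97720438200.

97720438200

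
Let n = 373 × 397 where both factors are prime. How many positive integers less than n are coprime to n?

φ(n) = (p − 1)(q − 1) = (373−1)(397−1) = 372·396 = 147312.

147312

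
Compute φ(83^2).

φ(83^2) = 83^1·(83−1) = 83·82 = 6806.

6806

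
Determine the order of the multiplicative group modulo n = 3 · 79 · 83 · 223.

2839824

φ(4386633) = 4386633 · (1 − 1/3) · (1 − 1/79) · (1 − 1/83) · (1 − 1/223)
       = 4386633 · 2839824/4386633 = 2839824.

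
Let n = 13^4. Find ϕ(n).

φ(28561) = 28561 · (1 − 1/13)
       = 28561 · 12/13 = 26364.

26364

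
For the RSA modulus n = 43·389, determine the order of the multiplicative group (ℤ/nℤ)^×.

16296

φ(16727) = 16727 · (1 − 1/43) · (1 − 1/389)
       = 16727 · 16296/16727 = 16296.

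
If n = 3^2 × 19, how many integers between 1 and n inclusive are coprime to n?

φ(171) = 171 · (1 − 1/3) · (1 − 1/19)
       = 171 · 36/57 = 108.

108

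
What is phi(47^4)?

4775858

φ(47^4) = 47^3·(47−1) = 103823·46 = 4775858.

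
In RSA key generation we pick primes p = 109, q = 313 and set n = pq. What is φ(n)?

33696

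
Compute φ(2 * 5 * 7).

φ(70) = 70 · (1 − 1/2) · (1 − 1/5) · (1 − 1/7)
       = 70 · 24/70 = 24.

24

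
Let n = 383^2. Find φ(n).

146306

φ(383^2) = 383^2 − 383^1 = 146689 − 383 = 146306.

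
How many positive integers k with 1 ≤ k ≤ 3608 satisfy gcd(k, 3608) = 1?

Factor 3608: 3608 = 2**3 * 11 * 41.
φ(2^3) = 2^2·(2−1) = 4·1 = 4.
φ(11) = 11 − 1 = 10.
φ(41) = 41 − 1 = 40.
φ(3608) = 4 × 10 × 40 = 1600.

1600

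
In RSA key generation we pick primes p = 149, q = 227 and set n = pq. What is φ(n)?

φ(149) = 149 − 1 = 148.
φ(227) = 227 − 1 = 226.
Since φ is multiplicative, φ(33823) = 148 · 226 = 33448.

33448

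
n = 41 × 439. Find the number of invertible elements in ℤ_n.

17520

φ(41) = 41 − 1 = 40.
φ(439) = 439 − 1 = 438.
φ(17999) = 40 × 438 = 17520.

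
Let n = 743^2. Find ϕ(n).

φ(552049) = 552049 · (1 − 1/743)
       = 552049 · 742/743 = 551306.

551306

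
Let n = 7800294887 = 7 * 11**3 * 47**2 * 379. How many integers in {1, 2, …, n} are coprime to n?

5933133360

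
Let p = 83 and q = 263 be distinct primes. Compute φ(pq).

φ(21829) = 21829 · (1 − 1/83) · (1 − 1/263)
       = 21829 · 21484/21829 = 21484.

21484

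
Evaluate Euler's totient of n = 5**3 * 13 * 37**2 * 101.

159840000

φ(5^3) = 5^2·(5−1) = 25·4 = 100.
φ(13) = 13 − 1 = 12.
φ(37^2) = 37^2 − 37^1 = 1369 − 37 = 1332.
φ(101) = 101 − 1 = 100.
φ(224687125) = 100 × 12 × 1332 × 100 = 159840000.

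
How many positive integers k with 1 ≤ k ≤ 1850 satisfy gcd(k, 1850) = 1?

720

Factor 1850: 1850 = 2 × 5^2 × 37.
φ(1850) = 1850 · (1 − 1/2) · (1 − 1/5) · (1 − 1/37)
       = 1850 · 144/370 = 720.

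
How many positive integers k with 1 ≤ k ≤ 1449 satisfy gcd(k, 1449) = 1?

792

1449 = 3^2 * 7 * 23.
φ(1449) = 1449 · (1 − 1/3) · (1 − 1/7) · (1 − 1/23)
       = 1449 · 264/483 = 792.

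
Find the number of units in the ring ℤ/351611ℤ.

290304

First factor: 351611 = 13 · 17 · 37 · 43.
φ(351611) = 351611 · (1 − 1/13) · (1 − 1/17) · (1 − 1/37) · (1 − 1/43)
       = 351611 · 290304/351611 = 290304.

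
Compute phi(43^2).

1806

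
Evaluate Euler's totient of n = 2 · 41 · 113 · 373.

1666560

φ(3456218) = 3456218 · (1 − 1/2) · (1 − 1/41) · (1 − 1/113) · (1 − 1/373)
       = 3456218 · 1666560/3456218 = 1666560.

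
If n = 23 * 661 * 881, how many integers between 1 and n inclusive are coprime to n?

12777600

φ(13393843) = 13393843 · (1 − 1/23) · (1 − 1/661) · (1 − 1/881)
       = 13393843 · 12777600/13393843 = 12777600.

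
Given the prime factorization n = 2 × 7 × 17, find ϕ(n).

φ(2) = 2 − 1 = 1.
φ(7) = 7 − 1 = 6.
φ(17) = 17 − 1 = 16.
Multiply: 1 · 6 · 16 = 96.

96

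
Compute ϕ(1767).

1080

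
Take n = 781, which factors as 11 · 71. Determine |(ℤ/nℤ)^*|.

700

φ(11) = 11 − 1 = 10.
φ(71) = 71 − 1 = 70.
Multiply: 10 · 70 = 700.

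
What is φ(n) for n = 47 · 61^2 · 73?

φ(12766751) = 12766751 · (1 − 1/47) · (1 − 1/61) · (1 − 1/73)
       = 12766751 · 198720/209291 = 12121920.

12121920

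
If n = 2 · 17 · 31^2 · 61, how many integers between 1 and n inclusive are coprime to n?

φ(1993114) = 1993114 · (1 − 1/2) · (1 − 1/17) · (1 − 1/31) · (1 − 1/61)
       = 1993114 · 28800/64294 = 892800.

892800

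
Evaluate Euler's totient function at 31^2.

930

φ(31^2) = 31^2 − 31^1 = 961 − 31 = 930.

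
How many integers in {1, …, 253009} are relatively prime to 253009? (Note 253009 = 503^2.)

252506

φ(253009) = 253009 · (1 − 1/503)
       = 253009 · 502/503 = 252506.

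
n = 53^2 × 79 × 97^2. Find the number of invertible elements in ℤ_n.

φ(2087960599) = 2087960599 · (1 − 1/53) · (1 − 1/79) · (1 − 1/97)
       = 2087960599 · 389376/406139 = 2001782016.

2001782016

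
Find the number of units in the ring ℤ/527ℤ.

480

Prime factorization: 527 = 17 × 31.
φ(17) = 17 − 1 = 16.
φ(31) = 31 − 1 = 30.
Since φ is multiplicative, φ(527) = 16 · 30 = 480.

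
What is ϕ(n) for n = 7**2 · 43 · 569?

φ(1198883) = 1198883 · (1 − 1/7) · (1 − 1/43) · (1 − 1/569)
       = 1198883 · 143136/171269 = 1001952.

1001952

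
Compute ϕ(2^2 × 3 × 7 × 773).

18528

φ(64932) = 64932 · (1 − 1/2) · (1 − 1/3) · (1 − 1/7) · (1 − 1/773)
       = 64932 · 9264/32466 = 18528.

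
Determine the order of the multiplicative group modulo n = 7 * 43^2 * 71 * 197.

148669920

φ(7) = 7 − 1 = 6.
φ(43^2) = 43^2 − 43^1 = 1849 − 43 = 1806.
φ(71) = 71 − 1 = 70.
φ(197) = 197 − 1 = 196.
φ(181033741) = 6 × 1806 × 70 × 196 = 148669920.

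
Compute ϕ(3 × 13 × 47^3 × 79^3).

φ(1996362735783) = 1996362735783 · (1 − 1/3) · (1 − 1/13) · (1 − 1/47) · (1 − 1/79)
       = 1996362735783 · 86112/144807 = 1187171807328.

1187171807328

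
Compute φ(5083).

4224

First factor: 5083 = 13 × 17 × 23.
φ(13) = 13 − 1 = 12.
φ(17) = 17 − 1 = 16.
φ(23) = 23 − 1 = 22.
Since φ is multiplicative, φ(5083) = 12 · 16 · 22 = 4224.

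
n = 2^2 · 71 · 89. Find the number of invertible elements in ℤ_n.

φ(2^2) = 2^2 − 2^1 = 4 − 2 = 2.
φ(71) = 71 − 1 = 70.
φ(89) = 89 − 1 = 88.
φ(25276) = 2 × 70 × 88 = 12320.

12320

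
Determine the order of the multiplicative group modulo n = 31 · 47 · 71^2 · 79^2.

42262693200

φ(45838503617) = 45838503617 · (1 − 1/31) · (1 − 1/47) · (1 − 1/71) · (1 − 1/79)
       = 45838503617 · 7534800/8172313 = 42262693200.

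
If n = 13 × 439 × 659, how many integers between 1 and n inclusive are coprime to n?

3458448

φ(13) = 13 − 1 = 12.
φ(439) = 439 − 1 = 438.
φ(659) = 659 − 1 = 658.
Multiply: 12 · 438 · 658 = 3458448.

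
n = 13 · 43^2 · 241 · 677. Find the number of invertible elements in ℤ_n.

φ(3921804809) = 3921804809 · (1 − 1/13) · (1 − 1/43) · (1 − 1/241) · (1 − 1/677)
       = 3921804809 · 81768960/91204763 = 3516065280.

3516065280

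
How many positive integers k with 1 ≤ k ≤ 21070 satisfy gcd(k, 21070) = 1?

21070 = 2 · 5 · 7**2 · 43.
φ(21070) = 21070 · (1 − 1/2) · (1 − 1/5) · (1 − 1/7) · (1 − 1/43)
       = 21070 · 1008/3010 = 7056.

7056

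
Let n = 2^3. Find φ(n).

φ(2^3) = 2^3 − 2^2 = 8 − 4 = 4.

4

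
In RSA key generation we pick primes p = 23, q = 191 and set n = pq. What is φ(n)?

For distinct primes, φ(pq) = (p−1)(q−1) = 22 × 190 = 4180.

4180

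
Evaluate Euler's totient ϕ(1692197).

1347840

1692197 = 13**2 · 17 · 19 · 31.
φ(13^2) = 13^2 − 13^1 = 169 − 13 = 156.
φ(17) = 17 − 1 = 16.
φ(19) = 19 − 1 = 18.
φ(31) = 31 − 1 = 30.
φ(1692197) = 156 × 16 × 18 × 30 = 1347840.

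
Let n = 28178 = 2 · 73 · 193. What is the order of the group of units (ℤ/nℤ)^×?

φ(2) = 2 − 1 = 1.
φ(73) = 73 − 1 = 72.
φ(193) = 193 − 1 = 192.
Multiply: 1 · 72 · 192 = 13824.

13824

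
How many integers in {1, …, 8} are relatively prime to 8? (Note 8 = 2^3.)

4

φ(8) = 8 · (1 − 1/2)
       = 8 · 1/2 = 4.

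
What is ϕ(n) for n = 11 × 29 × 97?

26880

φ(30943) = 30943 · (1 − 1/11) · (1 − 1/29) · (1 − 1/97)
       = 30943 · 26880/30943 = 26880.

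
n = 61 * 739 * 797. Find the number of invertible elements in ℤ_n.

35246880

φ(61) = 61 − 1 = 60.
φ(739) = 739 − 1 = 738.
φ(797) = 797 − 1 = 796.
Multiply: 60 · 738 · 796 = 35246880.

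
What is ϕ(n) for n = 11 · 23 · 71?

15400

φ(11) = 11 − 1 = 10.
φ(23) = 23 − 1 = 22.
φ(71) = 71 − 1 = 70.
Multiply: 10 · 22 · 70 = 15400.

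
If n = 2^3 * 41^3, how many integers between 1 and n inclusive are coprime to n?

268960

φ(2^3) = 2^2·(2−1) = 4·1 = 4.
φ(41^3) = 41^2·(41−1) = 1681·40 = 67240.
φ(551368) = 4 × 67240 = 268960.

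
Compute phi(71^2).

φ(71^2) = 71^1·(71−1) = 71·70 = 4970.

4970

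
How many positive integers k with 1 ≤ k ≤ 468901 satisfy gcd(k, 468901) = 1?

Prime factorization: 468901 = 19 * 23 * 29 * 37.
φ(19) = 19 − 1 = 18.
φ(23) = 23 − 1 = 22.
φ(29) = 29 − 1 = 28.
φ(37) = 37 − 1 = 36.
Multiply: 18 · 22 · 28 · 36 = 399168.

399168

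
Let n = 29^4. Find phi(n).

φ(707281) = 707281 · (1 − 1/29)
       = 707281 · 28/29 = 682892.

682892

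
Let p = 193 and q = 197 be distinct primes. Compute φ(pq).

37632

φ(193) = 193 − 1 = 192.
φ(197) = 197 − 1 = 196.
Since φ is multiplicative, φ(38021) = 192 · 196 = 37632.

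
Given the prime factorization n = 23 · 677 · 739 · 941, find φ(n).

φ(23) = 23 − 1 = 22.
φ(677) = 677 − 1 = 676.
φ(739) = 739 − 1 = 738.
φ(941) = 941 − 1 = 940.
φ(10828057829) = 22 × 676 × 738 × 940 = 10317003840.

10317003840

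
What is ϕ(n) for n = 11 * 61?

φ(11) = 11 − 1 = 10.
φ(61) = 61 − 1 = 60.
Multiply: 10 · 60 = 600.

600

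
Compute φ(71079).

42336

First factor: 71079 = 3 * 19 * 29 * 43.
φ(71079) = 71079 · (1 − 1/3) · (1 − 1/19) · (1 − 1/29) · (1 − 1/43)
       = 71079 · 42336/71079 = 42336.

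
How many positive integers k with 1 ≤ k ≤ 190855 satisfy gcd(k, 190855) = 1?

Factor 190855: 190855 = 5 · 7^2 · 19 · 41.
φ(190855) = 190855 · (1 − 1/5) · (1 − 1/7) · (1 − 1/19) · (1 − 1/41)
       = 190855 · 17280/27265 = 120960.

120960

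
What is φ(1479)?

896

1479 = 3 · 17 · 29.
φ(3) = 3 − 1 = 2.
φ(17) = 17 − 1 = 16.
φ(29) = 29 − 1 = 28.
Multiply: 2 · 16 · 28 = 896.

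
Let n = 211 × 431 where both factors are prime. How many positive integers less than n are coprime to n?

φ(90941) = 90941 · (1 − 1/211) · (1 − 1/431)
       = 90941 · 90300/90941 = 90300.

90300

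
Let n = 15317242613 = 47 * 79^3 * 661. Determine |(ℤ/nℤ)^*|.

φ(15317242613) = 15317242613 · (1 − 1/47) · (1 − 1/79) · (1 − 1/661)
       = 15317242613 · 2368080/2454293 = 14779187280.

14779187280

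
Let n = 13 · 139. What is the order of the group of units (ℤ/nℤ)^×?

1656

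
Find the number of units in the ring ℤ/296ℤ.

Factor 296: 296 = 2^3 * 37.
φ(296) = 296 · (1 − 1/2) · (1 − 1/37)
       = 296 · 36/74 = 144.

144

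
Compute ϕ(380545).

Factor 380545: 380545 = 5 · 11^2 · 17 · 37.
φ(5) = 5 − 1 = 4.
φ(11^2) = 11^1·(11−1) = 11·10 = 110.
φ(17) = 17 − 1 = 16.
φ(37) = 37 − 1 = 36.
Multiply: 4 · 110 · 16 · 36 = 253440.

253440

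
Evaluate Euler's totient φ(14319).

9072

Prime factorization: 14319 = 3^2 · 37 · 43.
φ(14319) = 14319 · (1 − 1/3) · (1 − 1/37) · (1 − 1/43)
       = 14319 · 3024/4773 = 9072.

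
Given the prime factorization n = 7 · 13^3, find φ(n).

12168

φ(7) = 7 − 1 = 6.
φ(13^3) = 13^3 − 13^2 = 2197 − 169 = 2028.
Since φ is multiplicative, φ(15379) = 6 · 2028 = 12168.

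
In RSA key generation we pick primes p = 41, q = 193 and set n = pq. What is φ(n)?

7680

φ(41) = 41 − 1 = 40.
φ(193) = 193 − 1 = 192.
φ(7913) = 40 × 192 = 7680.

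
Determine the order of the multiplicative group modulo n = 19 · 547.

φ(19) = 19 − 1 = 18.
φ(547) = 547 − 1 = 546.
Multiply: 18 · 546 = 9828.

9828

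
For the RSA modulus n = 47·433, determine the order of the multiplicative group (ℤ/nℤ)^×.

19872

φ(47) = 47 − 1 = 46.
φ(433) = 433 − 1 = 432.
Since φ is multiplicative, φ(20351) = 46 · 432 = 19872.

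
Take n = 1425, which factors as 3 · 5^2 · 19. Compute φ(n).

φ(3) = 3 − 1 = 2.
φ(5^2) = 5^1·(5−1) = 5·4 = 20.
φ(19) = 19 − 1 = 18.
Since φ is multiplicative, φ(1425) = 2 · 20 · 18 = 720.

720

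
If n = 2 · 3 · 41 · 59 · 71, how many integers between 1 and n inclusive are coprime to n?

324800

φ(1030494) = 1030494 · (1 − 1/2) · (1 − 1/3) · (1 − 1/41) · (1 − 1/59) · (1 − 1/71)
       = 1030494 · 324800/1030494 = 324800.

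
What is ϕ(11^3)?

φ(11^3) = 11^2·(11−1) = 121·10 = 1210.

1210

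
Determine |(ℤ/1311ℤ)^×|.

Factor 1311: 1311 = 3 × 19 × 23.
φ(3) = 3 − 1 = 2.
φ(19) = 19 − 1 = 18.
φ(23) = 23 − 1 = 22.
φ(1311) = 2 × 18 × 22 = 792.

792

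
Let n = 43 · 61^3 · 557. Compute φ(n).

5213567520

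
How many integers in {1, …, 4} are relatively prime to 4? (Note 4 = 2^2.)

φ(4) = 4 · (1 − 1/2)
       = 4 · 1/2 = 2.

2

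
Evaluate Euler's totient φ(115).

88

Prime factorization: 115 = 5 * 23.
φ(5) = 5 − 1 = 4.
φ(23) = 23 − 1 = 22.
Multiply: 4 · 22 = 88.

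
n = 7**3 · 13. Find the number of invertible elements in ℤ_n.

φ(7^3) = 7^3 − 7^2 = 343 − 49 = 294.
φ(13) = 13 − 1 = 12.
Multiply: 294 · 12 = 3528.

3528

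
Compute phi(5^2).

20

φ(5^2) = 5^2 − 5^1 = 25 − 5 = 20.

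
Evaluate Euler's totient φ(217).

First factor: 217 = 7 · 31.
φ(7) = 7 − 1 = 6.
φ(31) = 31 − 1 = 30.
Multiply: 6 · 30 = 180.

180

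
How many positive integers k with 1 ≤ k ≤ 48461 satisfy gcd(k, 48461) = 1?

48461 = 7**2 · 23 · 43.
φ(48461) = 48461 · (1 − 1/7) · (1 − 1/23) · (1 − 1/43)
       = 48461 · 5544/6923 = 38808.

38808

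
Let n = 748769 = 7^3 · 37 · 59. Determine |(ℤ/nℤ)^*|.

613872

φ(7^3) = 7^3 − 7^2 = 343 − 49 = 294.
φ(37) = 37 − 1 = 36.
φ(59) = 59 − 1 = 58.
Since φ is multiplicative, φ(748769) = 294 · 36 · 58 = 613872.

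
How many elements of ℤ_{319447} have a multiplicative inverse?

Factor 319447: 319447 = 17 * 19 * 23 * 43.
φ(319447) = 319447 · (1 − 1/17) · (1 − 1/19) · (1 − 1/23) · (1 − 1/43)
       = 319447 · 266112/319447 = 266112.

266112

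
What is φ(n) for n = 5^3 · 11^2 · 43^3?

854238000

φ(1202543375) = 1202543375 · (1 − 1/5) · (1 − 1/11) · (1 − 1/43)
       = 1202543375 · 1680/2365 = 854238000.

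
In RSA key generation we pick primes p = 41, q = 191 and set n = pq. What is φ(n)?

7600

φ(41) = 41 − 1 = 40.
φ(191) = 191 − 1 = 190.
Since φ is multiplicative, φ(7831) = 40 · 190 = 7600.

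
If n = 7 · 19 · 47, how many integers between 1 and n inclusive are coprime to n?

φ(6251) = 6251 · (1 − 1/7) · (1 − 1/19) · (1 − 1/47)
       = 6251 · 4968/6251 = 4968.

4968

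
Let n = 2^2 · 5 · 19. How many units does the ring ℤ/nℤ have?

144

φ(380) = 380 · (1 − 1/2) · (1 − 1/5) · (1 − 1/19)
       = 380 · 72/190 = 144.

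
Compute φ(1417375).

985600

Prime factorization: 1417375 = 5^3 × 17 × 23 × 29.
φ(5^3) = 5^2·(5−1) = 25·4 = 100.
φ(17) = 17 − 1 = 16.
φ(23) = 23 − 1 = 22.
φ(29) = 29 − 1 = 28.
Since φ is multiplicative, φ(1417375) = 100 · 16 · 22 · 28 = 985600.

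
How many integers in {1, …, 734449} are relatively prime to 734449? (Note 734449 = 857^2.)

φ(857^2) = 857^1·(857−1) = 857·856 = 733592.

733592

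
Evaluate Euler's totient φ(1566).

Prime factorization: 1566 = 2 · 3^3 · 29.
φ(2) = 2 − 1 = 1.
φ(3^3) = 3^3 − 3^2 = 27 − 9 = 18.
φ(29) = 29 − 1 = 28.
Since φ is multiplicative, φ(1566) = 1 · 18 · 28 = 504.

504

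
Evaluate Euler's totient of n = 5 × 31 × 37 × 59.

φ(5) = 5 − 1 = 4.
φ(31) = 31 − 1 = 30.
φ(37) = 37 − 1 = 36.
φ(59) = 59 − 1 = 58.
Since φ is multiplicative, φ(338365) = 4 · 30 · 36 · 58 = 250560.

250560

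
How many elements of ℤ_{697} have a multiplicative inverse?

640

Factor 697: 697 = 17 · 41.
φ(17) = 17 − 1 = 16.
φ(41) = 41 − 1 = 40.
Multiply: 16 · 40 = 640.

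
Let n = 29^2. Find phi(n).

φ(29^2) = 29^2 − 29^1 = 841 − 29 = 812.

812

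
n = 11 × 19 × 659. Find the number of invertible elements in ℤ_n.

118440

φ(11) = 11 − 1 = 10.
φ(19) = 19 − 1 = 18.
φ(659) = 659 − 1 = 658.
φ(137731) = 10 × 18 × 658 = 118440.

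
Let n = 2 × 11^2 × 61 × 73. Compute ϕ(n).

475200

φ(1077626) = 1077626 · (1 − 1/2) · (1 − 1/11) · (1 − 1/61) · (1 − 1/73)
       = 1077626 · 43200/97966 = 475200.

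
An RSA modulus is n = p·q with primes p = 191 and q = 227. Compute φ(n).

φ(43357) = 43357 · (1 − 1/191) · (1 − 1/227)
       = 43357 · 42940/43357 = 42940.

42940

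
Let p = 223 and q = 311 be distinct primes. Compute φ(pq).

φ(pq) = (p−1)(q−1) = 222 · 310 = 68820.

68820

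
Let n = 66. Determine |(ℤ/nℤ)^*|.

Factor 66: 66 = 2 · 3 · 11.
φ(66) = 66 · (1 − 1/2) · (1 − 1/3) · (1 − 1/11)
       = 66 · 20/66 = 20.

20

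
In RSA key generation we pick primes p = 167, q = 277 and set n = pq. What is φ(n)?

45816

φ(46259) = 46259 · (1 − 1/167) · (1 − 1/277)
       = 46259 · 45816/46259 = 45816.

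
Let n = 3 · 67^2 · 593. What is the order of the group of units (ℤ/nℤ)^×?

φ(3) = 3 − 1 = 2.
φ(67^2) = 67^1·(67−1) = 67·66 = 4422.
φ(593) = 593 − 1 = 592.
Multiply: 2 · 4422 · 592 = 5235648.

5235648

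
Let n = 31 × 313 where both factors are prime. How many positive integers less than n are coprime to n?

9360

φ(pq) = (p−1)(q−1) = 30 · 312 = 9360.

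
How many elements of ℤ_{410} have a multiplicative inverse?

160

Prime factorization: 410 = 2 · 5 · 41.
φ(2) = 2 − 1 = 1.
φ(5) = 5 − 1 = 4.
φ(41) = 41 − 1 = 40.
Multiply: 1 · 4 · 40 = 160.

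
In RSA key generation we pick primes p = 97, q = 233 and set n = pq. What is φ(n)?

22272

φ(97) = 97 − 1 = 96.
φ(233) = 233 − 1 = 232.
Multiply: 96 · 232 = 22272.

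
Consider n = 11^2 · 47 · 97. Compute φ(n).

485760

φ(11^2) = 11^2 − 11^1 = 121 − 11 = 110.
φ(47) = 47 − 1 = 46.
φ(97) = 97 − 1 = 96.
φ(551639) = 110 × 46 × 96 = 485760.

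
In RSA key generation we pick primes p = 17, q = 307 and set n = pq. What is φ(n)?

4896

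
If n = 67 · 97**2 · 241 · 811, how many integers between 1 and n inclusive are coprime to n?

φ(123212896753) = 123212896753 · (1 − 1/67) · (1 − 1/97) · (1 − 1/241) · (1 − 1/811)
       = 123212896753 · 1231718400/1270236049 = 119476684800.

119476684800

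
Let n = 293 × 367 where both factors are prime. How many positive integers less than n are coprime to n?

106872

For distinct primes, φ(pq) = (p−1)(q−1) = 292 × 366 = 106872.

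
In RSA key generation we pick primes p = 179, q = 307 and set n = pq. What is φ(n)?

54468

φ(n) = (p − 1)(q − 1) = (179−1)(307−1) = 178·306 = 54468.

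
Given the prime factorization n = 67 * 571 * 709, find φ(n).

26634960

φ(27124213) = 27124213 · (1 − 1/67) · (1 − 1/571) · (1 − 1/709)
       = 27124213 · 26634960/27124213 = 26634960.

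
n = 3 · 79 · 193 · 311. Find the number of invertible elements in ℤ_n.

φ(14225451) = 14225451 · (1 − 1/3) · (1 − 1/79) · (1 − 1/193) · (1 − 1/311)
       = 14225451 · 9285120/14225451 = 9285120.

9285120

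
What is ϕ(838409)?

First factor: 838409 = 11**2 × 13**2 × 41.
φ(11^2) = 11^2 − 11^1 = 121 − 11 = 110.
φ(13^2) = 13^1·(13−1) = 13·12 = 156.
φ(41) = 41 − 1 = 40.
Since φ is multiplicative, φ(838409) = 110 · 156 · 40 = 686400.

686400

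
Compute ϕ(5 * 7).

24

φ(5) = 5 − 1 = 4.
φ(7) = 7 − 1 = 6.
Since φ is multiplicative, φ(35) = 4 · 6 = 24.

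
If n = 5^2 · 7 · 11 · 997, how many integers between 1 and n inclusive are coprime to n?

1195200

φ(1919225) = 1919225 · (1 − 1/5) · (1 − 1/7) · (1 − 1/11) · (1 − 1/997)
       = 1919225 · 239040/383845 = 1195200.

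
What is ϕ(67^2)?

φ(4489) = 4489 · (1 − 1/67)
       = 4489 · 66/67 = 4422.

4422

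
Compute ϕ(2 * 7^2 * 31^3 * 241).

290606400

φ(703603838) = 703603838 · (1 − 1/2) · (1 − 1/7) · (1 − 1/31) · (1 − 1/241)
       = 703603838 · 43200/104594 = 290606400.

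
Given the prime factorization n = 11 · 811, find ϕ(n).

8100

φ(11) = 11 − 1 = 10.
φ(811) = 811 − 1 = 810.
φ(8921) = 10 × 810 = 8100.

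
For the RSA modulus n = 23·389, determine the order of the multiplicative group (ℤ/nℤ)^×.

8536

φ(n) = (p − 1)(q − 1) = (23−1)(389−1) = 22·388 = 8536.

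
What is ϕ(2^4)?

8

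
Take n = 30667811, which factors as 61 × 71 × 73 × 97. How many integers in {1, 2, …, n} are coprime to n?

φ(30667811) = 30667811 · (1 − 1/61) · (1 − 1/71) · (1 − 1/73) · (1 − 1/97)
       = 30667811 · 29030400/30667811 = 29030400.

29030400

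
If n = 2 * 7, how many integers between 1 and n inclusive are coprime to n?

φ(2) = 2 − 1 = 1.
φ(7) = 7 − 1 = 6.
φ(14) = 1 × 6 = 6.

6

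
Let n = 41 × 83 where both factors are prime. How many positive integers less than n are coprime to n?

φ(41) = 41 − 1 = 40.
φ(83) = 83 − 1 = 82.
φ(3403) = 40 × 82 = 3280.

3280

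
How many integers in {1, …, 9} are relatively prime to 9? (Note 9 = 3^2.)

6

φ(9) = 9 · (1 − 1/3)
       = 9 · 2/3 = 6.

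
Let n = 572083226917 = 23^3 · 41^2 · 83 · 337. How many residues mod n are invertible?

φ(23^3) = 23^3 − 23^2 = 12167 − 529 = 11638.
φ(41^2) = 41^1·(41−1) = 41·40 = 1640.
φ(83) = 83 − 1 = 82.
φ(337) = 337 − 1 = 336.
Since φ is multiplicative, φ(572083226917) = 11638 · 1640 · 82 · 336 = 525866288640.

525866288640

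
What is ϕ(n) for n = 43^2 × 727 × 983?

1287555192

φ(43^2) = 43^1·(43−1) = 43·42 = 1806.
φ(727) = 727 − 1 = 726.
φ(983) = 983 − 1 = 982.
Since φ is multiplicative, φ(1321371209) = 1806 · 726 · 982 = 1287555192.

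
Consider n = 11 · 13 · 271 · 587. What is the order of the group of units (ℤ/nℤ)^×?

18986400

φ(22748011) = 22748011 · (1 − 1/11) · (1 − 1/13) · (1 − 1/271) · (1 − 1/587)
       = 22748011 · 18986400/22748011 = 18986400.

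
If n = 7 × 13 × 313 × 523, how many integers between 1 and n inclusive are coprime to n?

11726208

φ(14896609) = 14896609 · (1 − 1/7) · (1 − 1/13) · (1 − 1/313) · (1 − 1/523)
       = 14896609 · 11726208/14896609 = 11726208.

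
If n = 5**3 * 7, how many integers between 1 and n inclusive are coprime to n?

φ(875) = 875 · (1 − 1/5) · (1 − 1/7)
       = 875 · 24/35 = 600.

600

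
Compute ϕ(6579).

First factor: 6579 = 3^2 · 17 · 43.
φ(3^2) = 3^2 − 3^1 = 9 − 3 = 6.
φ(17) = 17 − 1 = 16.
φ(43) = 43 − 1 = 42.
Multiply: 6 · 16 · 42 = 4032.

4032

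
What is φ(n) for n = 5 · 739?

2952

φ(5) = 5 − 1 = 4.
φ(739) = 739 − 1 = 738.
Since φ is multiplicative, φ(3695) = 4 · 738 = 2952.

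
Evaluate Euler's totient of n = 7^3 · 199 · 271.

φ(7^3) = 7^3 − 7^2 = 343 − 49 = 294.
φ(199) = 199 − 1 = 198.
φ(271) = 271 − 1 = 270.
Since φ is multiplicative, φ(18497647) = 294 · 198 · 270 = 15717240.

15717240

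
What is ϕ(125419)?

95040

125419 = 7 · 19 · 23 · 41.
φ(125419) = 125419 · (1 − 1/7) · (1 − 1/19) · (1 − 1/23) · (1 − 1/41)
       = 125419 · 95040/125419 = 95040.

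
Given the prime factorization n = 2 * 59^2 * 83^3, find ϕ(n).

1933080956

φ(2) = 2 − 1 = 1.
φ(59^2) = 59^1·(59−1) = 59·58 = 3422.
φ(83^3) = 83^2·(83−1) = 6889·82 = 564898.
Since φ is multiplicative, φ(3980781094) = 1 · 3422 · 564898 = 1933080956.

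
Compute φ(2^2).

2

φ(2^2) = 2^2 − 2^1 = 4 − 2 = 2.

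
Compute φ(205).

160

First factor: 205 = 5 × 41.
φ(205) = 205 · (1 − 1/5) · (1 − 1/41)
       = 205 · 160/205 = 160.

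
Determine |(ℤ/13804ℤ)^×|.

Prime factorization: 13804 = 2^2 * 7 * 17 * 29.
φ(2^2) = 2^2 − 2^1 = 4 − 2 = 2.
φ(7) = 7 − 1 = 6.
φ(17) = 17 − 1 = 16.
φ(29) = 29 − 1 = 28.
Since φ is multiplicative, φ(13804) = 2 · 6 · 16 · 28 = 5376.

5376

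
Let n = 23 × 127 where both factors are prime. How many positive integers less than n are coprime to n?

φ(n) = (p − 1)(q − 1) = (23−1)(127−1) = 22·126 = 2772.

2772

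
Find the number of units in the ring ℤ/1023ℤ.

600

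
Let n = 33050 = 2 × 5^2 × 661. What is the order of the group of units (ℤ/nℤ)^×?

13200

φ(33050) = 33050 · (1 − 1/2) · (1 − 1/5) · (1 − 1/661)
       = 33050 · 2640/6610 = 13200.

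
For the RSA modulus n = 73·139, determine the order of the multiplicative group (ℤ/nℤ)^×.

9936

For distinct primes, φ(pq) = (p−1)(q−1) = 72 × 138 = 9936.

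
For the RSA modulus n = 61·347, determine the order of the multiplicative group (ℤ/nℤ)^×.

20760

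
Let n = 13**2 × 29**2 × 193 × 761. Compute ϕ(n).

18483978240

φ(20874912617) = 20874912617 · (1 − 1/13) · (1 − 1/29) · (1 − 1/193) · (1 − 1/761)
       = 20874912617 · 49029120/55371121 = 18483978240.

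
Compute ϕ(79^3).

φ(493039) = 493039 · (1 − 1/79)
       = 493039 · 78/79 = 486798.

486798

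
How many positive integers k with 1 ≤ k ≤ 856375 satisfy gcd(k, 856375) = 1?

Factor 856375: 856375 = 5^3 * 13 * 17 * 31.
φ(856375) = 856375 · (1 − 1/5) · (1 − 1/13) · (1 − 1/17) · (1 − 1/31)
       = 856375 · 23040/34255 = 576000.

576000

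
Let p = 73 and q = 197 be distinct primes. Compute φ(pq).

14112

φ(pq) = (p−1)(q−1) = 72 · 196 = 14112.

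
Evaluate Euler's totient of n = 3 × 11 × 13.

240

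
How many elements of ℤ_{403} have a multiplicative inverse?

360

Prime factorization: 403 = 13 × 31.
φ(403) = 403 · (1 − 1/13) · (1 − 1/31)
       = 403 · 360/403 = 360.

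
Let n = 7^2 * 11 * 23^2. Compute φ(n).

φ(285131) = 285131 · (1 − 1/7) · (1 − 1/11) · (1 − 1/23)
       = 285131 · 1320/1771 = 212520.

212520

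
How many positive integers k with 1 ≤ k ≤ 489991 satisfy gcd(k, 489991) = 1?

414720

Prime factorization: 489991 = 17 * 19 * 37 * 41.
φ(489991) = 489991 · (1 − 1/17) · (1 − 1/19) · (1 − 1/37) · (1 − 1/41)
       = 489991 · 414720/489991 = 414720.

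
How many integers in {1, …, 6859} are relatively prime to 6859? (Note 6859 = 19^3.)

6498

φ(19^3) = 19^2·(19−1) = 361·18 = 6498.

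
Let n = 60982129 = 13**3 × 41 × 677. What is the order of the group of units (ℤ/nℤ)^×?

54837120

φ(60982129) = 60982129 · (1 − 1/13) · (1 − 1/41) · (1 − 1/677)
       = 60982129 · 324480/360841 = 54837120.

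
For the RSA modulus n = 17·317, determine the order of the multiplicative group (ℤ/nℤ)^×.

φ(pq) = (p−1)(q−1) = 16 · 316 = 5056.

5056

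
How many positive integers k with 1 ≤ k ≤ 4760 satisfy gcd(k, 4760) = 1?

First factor: 4760 = 2^3 · 5 · 7 · 17.
φ(4760) = 4760 · (1 − 1/2) · (1 − 1/5) · (1 − 1/7) · (1 − 1/17)
       = 4760 · 384/1190 = 1536.

1536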